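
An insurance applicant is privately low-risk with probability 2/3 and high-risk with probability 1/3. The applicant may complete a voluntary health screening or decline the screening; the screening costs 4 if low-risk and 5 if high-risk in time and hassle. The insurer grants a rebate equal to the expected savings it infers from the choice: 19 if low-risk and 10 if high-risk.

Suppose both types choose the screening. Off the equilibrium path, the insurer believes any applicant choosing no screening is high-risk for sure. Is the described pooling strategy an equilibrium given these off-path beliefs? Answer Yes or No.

On path, the insurer holds the prior and pays 2/3·19 + 1/3·10 = 16. Off path (no screening), believing high-risk, it pays 10.
low-risk: the screening nets 16 − 4 = 12; no screening nets 10. low-risk stays.
high-risk: the screening nets 16 − 5 = 11; no screening nets 10. high-risk stays.
No type deviates, so pooling is sustained.

Yes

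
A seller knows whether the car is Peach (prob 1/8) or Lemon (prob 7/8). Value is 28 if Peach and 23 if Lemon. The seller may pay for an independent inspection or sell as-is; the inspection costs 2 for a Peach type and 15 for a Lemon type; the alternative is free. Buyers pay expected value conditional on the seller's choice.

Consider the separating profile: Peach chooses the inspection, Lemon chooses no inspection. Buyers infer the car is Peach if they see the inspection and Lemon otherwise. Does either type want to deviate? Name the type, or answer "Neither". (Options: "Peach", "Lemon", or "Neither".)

Neither

The inspection pays 28; no inspection pays 23.
Peach: assigned the inspection, nets 28 − 2 = 26; deviating to no inspection nets 23.
Lemon: assigned no inspection, nets 23; deviating to the inspection nets 28 − 15 = 13.
Both types strictly prefer their assigned action; no profitable deviation.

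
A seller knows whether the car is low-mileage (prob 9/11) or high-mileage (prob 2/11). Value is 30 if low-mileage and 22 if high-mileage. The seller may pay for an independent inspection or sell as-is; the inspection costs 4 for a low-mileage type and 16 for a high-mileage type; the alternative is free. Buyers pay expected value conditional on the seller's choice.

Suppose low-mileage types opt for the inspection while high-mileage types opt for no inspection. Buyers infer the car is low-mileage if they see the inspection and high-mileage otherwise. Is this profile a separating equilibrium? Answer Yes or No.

Under these beliefs, the inspection earns price 30 and no inspection earns price 22.
low-mileage: the inspection nets 30 − 4 = 26; no inspection nets 22. low-mileage prefers the inspection.
high-mileage: the inspection nets 30 − 16 = 14; no inspection nets 22. high-mileage prefers no inspection.
Neither type deviates, so the separating profile is an equilibrium.

Yes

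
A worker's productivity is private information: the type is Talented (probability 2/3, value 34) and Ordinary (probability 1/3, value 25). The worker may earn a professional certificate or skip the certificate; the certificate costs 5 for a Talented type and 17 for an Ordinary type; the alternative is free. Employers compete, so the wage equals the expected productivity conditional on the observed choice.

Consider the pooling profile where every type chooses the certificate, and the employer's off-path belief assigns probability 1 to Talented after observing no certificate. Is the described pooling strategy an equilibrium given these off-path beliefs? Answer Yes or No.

No

On path, the employer holds the prior and pays 2/3·34 + 1/3·25 = 31. Off path (no certificate), believing Talented, it pays 34.
Talented: the certificate nets 31 − 5 = 26; no certificate nets 34. Talented would deviate.
Ordinary: the certificate nets 31 − 17 = 14; no certificate nets 34. Ordinary would deviate.
A type deviates, so pooling fails.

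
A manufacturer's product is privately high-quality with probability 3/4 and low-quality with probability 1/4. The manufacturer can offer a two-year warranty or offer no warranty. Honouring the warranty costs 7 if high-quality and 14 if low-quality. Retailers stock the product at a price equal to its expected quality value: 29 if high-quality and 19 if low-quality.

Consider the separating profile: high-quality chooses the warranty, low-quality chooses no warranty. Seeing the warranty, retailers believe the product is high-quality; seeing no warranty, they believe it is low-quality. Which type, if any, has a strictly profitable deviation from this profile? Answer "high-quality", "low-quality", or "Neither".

Neither

The warranty pays 29; no warranty pays 19.
high-quality: assigned the warranty, nets 29 − 7 = 22; deviating to no warranty nets 19.
low-quality: assigned no warranty, nets 19; deviating to the warranty nets 29 − 14 = 15.
Both types strictly prefer their assigned action; no profitable deviation.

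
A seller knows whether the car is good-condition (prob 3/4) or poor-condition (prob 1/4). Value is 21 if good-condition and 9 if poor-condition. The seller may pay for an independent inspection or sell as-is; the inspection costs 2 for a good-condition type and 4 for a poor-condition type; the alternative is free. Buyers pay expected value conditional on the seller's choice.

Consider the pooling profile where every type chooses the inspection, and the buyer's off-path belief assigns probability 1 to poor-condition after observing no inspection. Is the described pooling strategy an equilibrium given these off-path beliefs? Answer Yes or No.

Yes

On path, the buyer holds the prior and pays 3/4·21 + 1/4·9 = 18. Off path (no inspection), believing poor-condition, it pays 9.
good-condition: the inspection nets 18 − 2 = 16; no inspection nets 9. good-condition stays.
poor-condition: the inspection nets 18 − 4 = 14; no inspection nets 9. poor-condition stays.
No type deviates, so pooling is sustained.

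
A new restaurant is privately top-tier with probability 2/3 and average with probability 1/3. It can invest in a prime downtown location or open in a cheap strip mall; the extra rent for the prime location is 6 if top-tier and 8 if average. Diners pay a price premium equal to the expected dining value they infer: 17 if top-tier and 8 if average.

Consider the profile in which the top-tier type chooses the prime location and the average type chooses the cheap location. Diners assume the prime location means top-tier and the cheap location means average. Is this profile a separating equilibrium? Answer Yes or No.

Under these beliefs, the prime location earns price premium 17 and the cheap location earns price premium 8.
top-tier: the prime location nets 17 − 6 = 11; the cheap location nets 8. top-tier prefers the prime location.
average: the prime location nets 17 − 8 = 9; the cheap location nets 8. average would deviate to the prime location.
average has a profitable deviation, so the profile is not an equilibrium.

No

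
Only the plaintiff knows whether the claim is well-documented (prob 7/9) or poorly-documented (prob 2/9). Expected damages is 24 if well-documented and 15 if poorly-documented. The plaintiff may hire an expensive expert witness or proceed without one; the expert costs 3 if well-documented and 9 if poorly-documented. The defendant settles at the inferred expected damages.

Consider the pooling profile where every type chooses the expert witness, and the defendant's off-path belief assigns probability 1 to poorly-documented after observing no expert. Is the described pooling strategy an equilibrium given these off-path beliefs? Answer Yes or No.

On path, the defendant holds the prior and pays 7/9·24 + 2/9·15 = 22. Off path (no expert), believing poorly-documented, it pays 15.
well-documented: the expert witness nets 22 − 3 = 19; no expert nets 15. well-documented stays.
poorly-documented: the expert witness nets 22 − 9 = 13; no expert nets 15. poorly-documented would deviate.
A type deviates, so pooling fails.

No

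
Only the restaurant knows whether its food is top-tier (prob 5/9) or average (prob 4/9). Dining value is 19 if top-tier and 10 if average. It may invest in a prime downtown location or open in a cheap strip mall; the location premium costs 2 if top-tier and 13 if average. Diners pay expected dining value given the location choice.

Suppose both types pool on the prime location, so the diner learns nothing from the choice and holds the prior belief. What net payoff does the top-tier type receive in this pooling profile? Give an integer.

Pooled price premium = 5/9·19 + 4/9·10 = 15.
top-tier pays cost 2 for the prime location, so net payoff = 15 − 2 = 13.

13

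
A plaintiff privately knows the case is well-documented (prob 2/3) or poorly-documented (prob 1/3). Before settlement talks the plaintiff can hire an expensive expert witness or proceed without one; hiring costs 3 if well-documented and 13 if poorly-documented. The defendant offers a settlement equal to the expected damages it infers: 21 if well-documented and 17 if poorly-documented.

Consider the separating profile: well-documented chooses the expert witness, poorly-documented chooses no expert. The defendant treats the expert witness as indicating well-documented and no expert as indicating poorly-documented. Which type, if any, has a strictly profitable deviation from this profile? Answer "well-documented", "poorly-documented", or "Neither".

Neither

The expert witness pays 21; no expert pays 17.
well-documented: assigned the expert witness, nets 21 − 3 = 18; deviating to no expert nets 17.
poorly-documented: assigned no expert, nets 17; deviating to the expert witness nets 21 − 13 = 8.
Both types strictly prefer their assigned action; no profitable deviation.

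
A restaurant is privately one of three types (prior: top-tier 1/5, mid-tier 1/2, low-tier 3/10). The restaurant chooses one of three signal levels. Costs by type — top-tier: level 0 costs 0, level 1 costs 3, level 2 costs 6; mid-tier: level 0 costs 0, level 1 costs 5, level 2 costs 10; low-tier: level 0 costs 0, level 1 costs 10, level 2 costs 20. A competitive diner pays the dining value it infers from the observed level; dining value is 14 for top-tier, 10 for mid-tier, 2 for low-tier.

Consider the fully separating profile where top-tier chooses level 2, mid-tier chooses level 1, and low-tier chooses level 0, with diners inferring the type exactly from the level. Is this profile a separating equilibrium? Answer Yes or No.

Yes

Separating price premiums: level 2 → 14, level 1 → 10, level 0 → 2.
top-tier (assigned level 2): level 0: 2 − 0 = 2; level 1: 10 − 3 = 7; level 2: 14 − 6 = 8. top-tier stays.
mid-tier (assigned level 1): level 0: 2 − 0 = 2; level 1: 10 − 5 = 5; level 2: 14 − 10 = 4. mid-tier stays.
low-tier (assigned level 0): level 0: 2 − 0 = 2; level 1: 10 − 10 = 0; level 2: 14 − 20 = -6. low-tier stays.
Every type prefers its assigned level; separation holds.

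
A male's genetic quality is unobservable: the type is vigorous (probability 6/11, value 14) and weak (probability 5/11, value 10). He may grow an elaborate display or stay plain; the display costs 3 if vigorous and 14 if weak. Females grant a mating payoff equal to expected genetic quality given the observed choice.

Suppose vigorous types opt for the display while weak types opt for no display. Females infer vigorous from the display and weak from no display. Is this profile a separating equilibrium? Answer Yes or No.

Yes

Under these beliefs, the display earns mating payoff 14 and no display earns mating payoff 10.
vigorous: the display nets 14 − 3 = 11; no display nets 10. vigorous prefers the display.
weak: the display nets 14 − 14 = 0; no display nets 10. weak prefers no display.
Neither type deviates, so the separating profile is an equilibrium.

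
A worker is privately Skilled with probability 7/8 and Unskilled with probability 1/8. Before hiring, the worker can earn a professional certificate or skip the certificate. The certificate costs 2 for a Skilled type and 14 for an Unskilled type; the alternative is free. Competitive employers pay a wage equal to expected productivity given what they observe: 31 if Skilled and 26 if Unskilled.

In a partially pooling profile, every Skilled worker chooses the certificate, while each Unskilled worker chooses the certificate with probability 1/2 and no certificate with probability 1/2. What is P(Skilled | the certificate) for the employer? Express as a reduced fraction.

14/15

P(the certificate) = (7/8)·1 + (1/8)·(1/2) = 15/16.
By Bayes' rule, P(Skilled | the certificate) = (7/8) / (15/16) = 14/15.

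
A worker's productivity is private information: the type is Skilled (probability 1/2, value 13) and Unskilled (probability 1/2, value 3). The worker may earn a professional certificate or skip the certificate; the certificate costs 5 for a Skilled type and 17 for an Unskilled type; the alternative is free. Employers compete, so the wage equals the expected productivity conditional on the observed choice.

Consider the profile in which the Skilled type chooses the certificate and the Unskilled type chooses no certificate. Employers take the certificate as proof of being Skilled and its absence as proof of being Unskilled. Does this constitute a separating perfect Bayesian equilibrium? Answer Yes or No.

Under these beliefs, the certificate earns wage 13 and no certificate earns wage 3.
Skilled: the certificate nets 13 − 5 = 8; no certificate nets 3. Skilled prefers the certificate.
Unskilled: the certificate nets 13 − 17 = -4; no certificate nets 3. Unskilled prefers no certificate.
Neither type deviates, so the separating profile is an equilibrium.

Yes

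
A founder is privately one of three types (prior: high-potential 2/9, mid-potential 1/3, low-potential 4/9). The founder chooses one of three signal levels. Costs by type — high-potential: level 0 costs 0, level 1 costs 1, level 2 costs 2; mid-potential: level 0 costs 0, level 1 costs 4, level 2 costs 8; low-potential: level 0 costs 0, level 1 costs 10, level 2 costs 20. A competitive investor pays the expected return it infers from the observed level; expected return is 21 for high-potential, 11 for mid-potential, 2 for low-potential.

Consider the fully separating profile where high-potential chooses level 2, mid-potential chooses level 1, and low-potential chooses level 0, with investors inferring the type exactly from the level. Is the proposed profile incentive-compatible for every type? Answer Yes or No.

Separating valuations: level 2 → 21, level 1 → 11, level 0 → 2.
high-potential (assigned level 2): level 0: 2 − 0 = 2; level 1: 11 − 1 = 10; level 2: 21 − 2 = 19. high-potential stays.
mid-potential (assigned level 1): level 0: 2 − 0 = 2; level 1: 11 − 4 = 7; level 2: 21 − 8 = 13. mid-potential prefers level 2.
low-potential (assigned level 0): level 0: 2 − 0 = 2; level 1: 11 − 10 = 1; level 2: 21 − 20 = 1. low-potential stays.
At least one type deviates; the separating profile fails.

No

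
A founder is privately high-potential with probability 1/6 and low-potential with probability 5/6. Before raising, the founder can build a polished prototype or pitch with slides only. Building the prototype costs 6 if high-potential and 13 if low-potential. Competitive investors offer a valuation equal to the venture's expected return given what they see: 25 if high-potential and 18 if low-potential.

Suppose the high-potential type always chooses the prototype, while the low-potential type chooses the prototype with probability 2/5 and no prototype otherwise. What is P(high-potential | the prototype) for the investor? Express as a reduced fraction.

1/3

P(the prototype) = (1/6)·1 + (5/6)·(2/5) = 1/2.
By Bayes' rule, P(high-potential | the prototype) = (1/6) / (1/2) = 1/3.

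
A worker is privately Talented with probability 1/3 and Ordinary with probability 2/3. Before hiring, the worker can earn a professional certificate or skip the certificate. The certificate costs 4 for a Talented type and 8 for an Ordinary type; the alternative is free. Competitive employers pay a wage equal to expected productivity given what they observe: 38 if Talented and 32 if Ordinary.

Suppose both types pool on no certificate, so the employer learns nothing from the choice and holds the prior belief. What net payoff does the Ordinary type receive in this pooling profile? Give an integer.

Pooled wage = 1/3·38 + 2/3·32 = 34.
Ordinary pays no cost for no certificate, so net payoff = 34.

34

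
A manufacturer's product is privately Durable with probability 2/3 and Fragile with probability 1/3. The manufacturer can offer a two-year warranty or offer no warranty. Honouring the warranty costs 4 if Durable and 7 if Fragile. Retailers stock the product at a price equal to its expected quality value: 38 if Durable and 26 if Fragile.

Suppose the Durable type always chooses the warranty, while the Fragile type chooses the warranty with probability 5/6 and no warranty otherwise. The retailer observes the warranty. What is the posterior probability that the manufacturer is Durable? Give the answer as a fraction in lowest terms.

P(the warranty) = (2/3)·1 + (1/3)·(5/6) = 17/18.
By Bayes' rule, P(Durable | the warranty) = (2/3) / (17/18) = 12/17.

12/17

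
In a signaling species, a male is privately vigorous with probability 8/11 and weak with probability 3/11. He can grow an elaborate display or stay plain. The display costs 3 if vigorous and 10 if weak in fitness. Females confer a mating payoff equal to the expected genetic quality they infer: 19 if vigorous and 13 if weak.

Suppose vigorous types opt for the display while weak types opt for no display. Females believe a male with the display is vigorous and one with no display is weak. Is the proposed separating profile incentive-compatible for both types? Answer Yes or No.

Under these beliefs, the display earns mating payoff 19 and no display earns mating payoff 13.
vigorous: the display nets 19 − 3 = 16; no display nets 13. vigorous prefers the display.
weak: the display nets 19 − 10 = 9; no display nets 13. weak prefers no display.
Neither type deviates, so the separating profile is an equilibrium.

Yes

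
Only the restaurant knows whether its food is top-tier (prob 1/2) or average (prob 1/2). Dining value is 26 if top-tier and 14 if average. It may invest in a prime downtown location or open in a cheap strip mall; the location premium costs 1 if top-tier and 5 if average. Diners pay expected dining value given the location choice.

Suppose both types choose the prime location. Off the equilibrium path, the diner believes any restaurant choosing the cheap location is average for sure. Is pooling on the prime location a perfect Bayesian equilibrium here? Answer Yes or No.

On path, the diner holds the prior and pays 1/2·26 + 1/2·14 = 20. Off path (the cheap location), believing average, it pays 14.
top-tier: the prime location nets 20 − 1 = 19; the cheap location nets 14. top-tier stays.
average: the prime location nets 20 − 5 = 15; the cheap location nets 14. average stays.
No type deviates, so pooling is sustained.

Yes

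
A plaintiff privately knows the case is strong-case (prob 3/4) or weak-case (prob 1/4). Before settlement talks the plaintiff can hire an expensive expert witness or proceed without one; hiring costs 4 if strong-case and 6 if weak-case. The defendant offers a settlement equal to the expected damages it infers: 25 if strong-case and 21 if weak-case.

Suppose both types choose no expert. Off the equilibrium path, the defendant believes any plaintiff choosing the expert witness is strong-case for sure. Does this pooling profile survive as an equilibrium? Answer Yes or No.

On path, the defendant holds the prior and pays 3/4·25 + 1/4·21 = 24. Off path (the expert witness), believing strong-case, it pays 25.
strong-case: no expert nets 24; the expert witness nets 25 − 4 = 21. strong-case stays.
weak-case: no expert nets 24; the expert witness nets 25 − 6 = 19. weak-case stays.
No type deviates, so pooling is sustained.

Yes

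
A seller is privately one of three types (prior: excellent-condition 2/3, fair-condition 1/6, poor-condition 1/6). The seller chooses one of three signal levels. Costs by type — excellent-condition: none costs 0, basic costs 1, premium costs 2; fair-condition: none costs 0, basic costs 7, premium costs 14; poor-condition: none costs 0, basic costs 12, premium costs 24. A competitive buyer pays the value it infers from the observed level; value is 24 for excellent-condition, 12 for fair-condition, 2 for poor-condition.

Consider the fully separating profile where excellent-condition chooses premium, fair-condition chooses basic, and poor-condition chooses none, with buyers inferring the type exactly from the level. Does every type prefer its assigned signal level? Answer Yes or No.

Separating prices: premium → 24, basic → 12, none → 2.
excellent-condition (assigned premium): none: 2 − 0 = 2; basic: 12 − 1 = 11; premium: 24 − 2 = 22. excellent-condition stays.
fair-condition (assigned basic): none: 2 − 0 = 2; basic: 12 − 7 = 5; premium: 24 − 14 = 10. fair-condition prefers premium.
poor-condition (assigned none): none: 2 − 0 = 2; basic: 12 − 12 = 0; premium: 24 − 24 = 0. poor-condition stays.
At least one type deviates; the separating profile fails.

No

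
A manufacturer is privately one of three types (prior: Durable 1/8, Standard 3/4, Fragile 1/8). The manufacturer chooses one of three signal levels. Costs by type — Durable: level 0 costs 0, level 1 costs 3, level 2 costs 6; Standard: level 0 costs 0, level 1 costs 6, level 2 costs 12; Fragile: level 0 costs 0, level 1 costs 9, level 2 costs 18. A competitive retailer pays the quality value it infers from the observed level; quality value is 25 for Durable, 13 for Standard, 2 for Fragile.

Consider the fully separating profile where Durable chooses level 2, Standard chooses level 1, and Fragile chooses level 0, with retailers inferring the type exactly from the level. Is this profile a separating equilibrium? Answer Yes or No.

Separating prices: level 2 → 25, level 1 → 13, level 0 → 2.
Durable (assigned level 2): level 0: 2 − 0 = 2; level 1: 13 − 3 = 10; level 2: 25 − 6 = 19. Durable stays.
Standard (assigned level 1): level 0: 2 − 0 = 2; level 1: 13 − 6 = 7; level 2: 25 − 12 = 13. Standard prefers level 2.
Fragile (assigned level 0): level 0: 2 − 0 = 2; level 1: 13 − 9 = 4; level 2: 25 − 18 = 7. Fragile prefers level 2.
At least one type deviates; the separating profile fails.

No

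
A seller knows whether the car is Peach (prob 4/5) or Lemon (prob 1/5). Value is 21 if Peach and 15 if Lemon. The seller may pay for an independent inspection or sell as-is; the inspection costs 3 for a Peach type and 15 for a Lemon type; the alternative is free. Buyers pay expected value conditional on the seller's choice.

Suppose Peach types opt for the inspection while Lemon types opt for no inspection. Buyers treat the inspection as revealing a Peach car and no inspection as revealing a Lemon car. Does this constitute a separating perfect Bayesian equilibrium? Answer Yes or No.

Yes

Under these beliefs, the inspection earns price 21 and no inspection earns price 15.
Peach: the inspection nets 21 − 3 = 18; no inspection nets 15. Peach prefers the inspection.
Lemon: the inspection nets 21 − 15 = 6; no inspection nets 15. Lemon prefers no inspection.
Neither type deviates, so the separating profile is an equilibrium.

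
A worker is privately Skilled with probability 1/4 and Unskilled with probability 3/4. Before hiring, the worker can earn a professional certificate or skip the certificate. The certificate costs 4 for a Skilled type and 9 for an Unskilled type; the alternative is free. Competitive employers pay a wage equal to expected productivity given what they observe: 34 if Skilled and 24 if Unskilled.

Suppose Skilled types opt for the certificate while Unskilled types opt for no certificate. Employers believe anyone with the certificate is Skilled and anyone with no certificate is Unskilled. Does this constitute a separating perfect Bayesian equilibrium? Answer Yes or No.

No

Under these beliefs, the certificate earns wage 34 and no certificate earns wage 24.
Skilled: the certificate nets 34 − 4 = 30; no certificate nets 24. Skilled prefers the certificate.
Unskilled: the certificate nets 34 − 9 = 25; no certificate nets 24. Unskilled would deviate to the certificate.
Unskilled has a profitable deviation, so the profile is not an equilibrium.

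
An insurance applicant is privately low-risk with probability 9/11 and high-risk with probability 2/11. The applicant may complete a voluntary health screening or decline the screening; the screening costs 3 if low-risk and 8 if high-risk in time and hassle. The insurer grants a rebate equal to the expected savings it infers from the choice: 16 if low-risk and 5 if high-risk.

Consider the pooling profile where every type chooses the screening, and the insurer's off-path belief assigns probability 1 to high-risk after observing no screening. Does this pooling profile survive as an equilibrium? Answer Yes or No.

On path, the insurer holds the prior and pays 9/11·16 + 2/11·5 = 14. Off path (no screening), believing high-risk, it pays 5.
low-risk: the screening nets 14 − 3 = 11; no screening nets 5. low-risk stays.
high-risk: the screening nets 14 − 8 = 6; no screening nets 5. high-risk stays.
No type deviates, so pooling is sustained.

Yes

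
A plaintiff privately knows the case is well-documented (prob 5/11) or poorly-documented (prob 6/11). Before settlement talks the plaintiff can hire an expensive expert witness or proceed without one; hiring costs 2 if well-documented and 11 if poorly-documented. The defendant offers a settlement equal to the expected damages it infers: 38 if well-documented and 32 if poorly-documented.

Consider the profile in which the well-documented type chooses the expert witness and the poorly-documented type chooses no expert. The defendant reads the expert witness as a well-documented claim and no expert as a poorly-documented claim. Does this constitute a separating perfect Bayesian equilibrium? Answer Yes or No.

Under these beliefs, the expert witness earns settlement 38 and no expert earns settlement 32.
well-documented: the expert witness nets 38 − 2 = 36; no expert nets 32. well-documented prefers the expert witness.
poorly-documented: the expert witness nets 38 − 11 = 27; no expert nets 32. poorly-documented prefers no expert.
Neither type deviates, so the separating profile is an equilibrium.

Yes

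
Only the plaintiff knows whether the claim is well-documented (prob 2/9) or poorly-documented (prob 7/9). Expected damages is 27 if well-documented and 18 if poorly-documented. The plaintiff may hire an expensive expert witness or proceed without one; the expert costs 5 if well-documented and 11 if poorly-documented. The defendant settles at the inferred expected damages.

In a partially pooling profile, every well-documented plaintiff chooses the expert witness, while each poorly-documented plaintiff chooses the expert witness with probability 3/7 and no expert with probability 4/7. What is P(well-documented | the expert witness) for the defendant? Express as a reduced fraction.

2/5

P(the expert witness) = (2/9)·1 + (7/9)·(3/7) = 5/9.
By Bayes' rule, P(well-documented | the expert witness) = (2/9) / (5/9) = 2/5.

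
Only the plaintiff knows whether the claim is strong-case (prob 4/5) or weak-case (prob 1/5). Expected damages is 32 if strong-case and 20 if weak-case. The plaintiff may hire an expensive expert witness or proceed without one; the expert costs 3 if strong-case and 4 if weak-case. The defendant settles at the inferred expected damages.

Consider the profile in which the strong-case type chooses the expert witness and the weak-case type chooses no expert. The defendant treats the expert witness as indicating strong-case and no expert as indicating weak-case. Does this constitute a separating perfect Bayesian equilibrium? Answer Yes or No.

No

Under these beliefs, the expert witness earns settlement 32 and no expert earns settlement 20.
strong-case: the expert witness nets 32 − 3 = 29; no expert nets 20. strong-case prefers the expert witness.
weak-case: the expert witness nets 32 − 4 = 28; no expert nets 20. weak-case would deviate to the expert witness.
weak-case has a profitable deviation, so the profile is not an equilibrium.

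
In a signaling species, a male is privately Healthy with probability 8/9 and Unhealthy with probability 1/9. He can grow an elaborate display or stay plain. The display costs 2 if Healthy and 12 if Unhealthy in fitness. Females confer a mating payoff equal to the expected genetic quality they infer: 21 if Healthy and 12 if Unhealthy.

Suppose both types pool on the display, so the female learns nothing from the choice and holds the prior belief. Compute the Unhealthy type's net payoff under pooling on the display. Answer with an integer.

8

Pooled mating payoff = 8/9·21 + 1/9·12 = 20.
Unhealthy pays cost 12 for the display, so net payoff = 20 − 12 = 8.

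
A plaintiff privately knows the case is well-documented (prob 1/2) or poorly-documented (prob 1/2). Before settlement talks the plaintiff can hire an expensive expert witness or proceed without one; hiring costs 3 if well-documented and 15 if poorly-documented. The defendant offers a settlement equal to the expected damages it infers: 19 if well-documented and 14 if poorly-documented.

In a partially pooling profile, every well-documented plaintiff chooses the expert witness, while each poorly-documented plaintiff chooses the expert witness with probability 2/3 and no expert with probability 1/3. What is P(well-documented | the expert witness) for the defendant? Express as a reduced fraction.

3/5

P(the expert witness) = (1/2)·1 + (1/2)·(2/3) = 5/6.
By Bayes' rule, P(well-documented | the expert witness) = (1/2) / (5/6) = 3/5.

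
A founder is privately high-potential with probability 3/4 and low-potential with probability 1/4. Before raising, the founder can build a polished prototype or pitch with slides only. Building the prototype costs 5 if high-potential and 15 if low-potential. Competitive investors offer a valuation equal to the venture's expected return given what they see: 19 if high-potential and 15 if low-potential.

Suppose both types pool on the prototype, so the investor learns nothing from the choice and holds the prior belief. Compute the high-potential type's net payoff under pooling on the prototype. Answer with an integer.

13

Pooled valuation = 3/4·19 + 1/4·15 = 18.
high-potential pays cost 5 for the prototype, so net payoff = 18 − 5 = 13.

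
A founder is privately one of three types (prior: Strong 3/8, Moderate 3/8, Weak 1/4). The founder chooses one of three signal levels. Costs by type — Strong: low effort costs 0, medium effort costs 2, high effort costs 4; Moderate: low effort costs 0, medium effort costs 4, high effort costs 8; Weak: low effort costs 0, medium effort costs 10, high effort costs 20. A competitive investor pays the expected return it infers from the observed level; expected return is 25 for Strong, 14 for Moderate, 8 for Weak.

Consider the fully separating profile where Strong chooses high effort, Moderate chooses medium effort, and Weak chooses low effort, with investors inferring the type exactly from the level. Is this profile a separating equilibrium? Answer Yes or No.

Separating valuations: high effort → 25, medium effort → 14, low effort → 8.
Strong (assigned high effort): low effort: 8 − 0 = 8; medium effort: 14 − 2 = 12; high effort: 25 − 4 = 21. Strong stays.
Moderate (assigned medium effort): low effort: 8 − 0 = 8; medium effort: 14 − 4 = 10; high effort: 25 − 8 = 17. Moderate prefers high effort.
Weak (assigned low effort): low effort: 8 − 0 = 8; medium effort: 14 − 10 = 4; high effort: 25 − 20 = 5. Weak stays.
At least one type deviates; the separating profile fails.

No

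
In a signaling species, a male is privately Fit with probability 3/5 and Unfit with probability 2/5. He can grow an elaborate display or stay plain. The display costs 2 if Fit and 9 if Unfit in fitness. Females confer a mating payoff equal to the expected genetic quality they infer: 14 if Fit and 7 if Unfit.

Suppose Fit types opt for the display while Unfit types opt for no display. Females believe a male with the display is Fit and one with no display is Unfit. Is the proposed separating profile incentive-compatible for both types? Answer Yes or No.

Under these beliefs, the display earns mating payoff 14 and no display earns mating payoff 7.
Fit: the display nets 14 − 2 = 12; no display nets 7. Fit prefers the display.
Unfit: the display nets 14 − 9 = 5; no display nets 7. Unfit prefers no display.
Neither type deviates, so the separating profile is an equilibrium.

Yes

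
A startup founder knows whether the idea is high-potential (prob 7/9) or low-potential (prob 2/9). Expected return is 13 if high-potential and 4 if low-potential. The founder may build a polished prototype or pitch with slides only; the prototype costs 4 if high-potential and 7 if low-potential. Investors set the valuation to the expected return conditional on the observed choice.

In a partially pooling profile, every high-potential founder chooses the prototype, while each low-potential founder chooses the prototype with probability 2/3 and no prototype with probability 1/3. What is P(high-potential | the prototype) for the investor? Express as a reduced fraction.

P(the prototype) = (7/9)·1 + (2/9)·(2/3) = 25/27.
By Bayes' rule, P(high-potential | the prototype) = (7/9) / (25/27) = 21/25.

21/25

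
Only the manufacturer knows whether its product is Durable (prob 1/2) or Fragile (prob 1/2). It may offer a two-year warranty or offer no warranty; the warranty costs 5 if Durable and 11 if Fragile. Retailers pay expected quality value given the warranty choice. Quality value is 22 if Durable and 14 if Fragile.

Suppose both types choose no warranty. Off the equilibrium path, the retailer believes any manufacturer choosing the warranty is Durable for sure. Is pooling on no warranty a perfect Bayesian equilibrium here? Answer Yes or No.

On path, the retailer holds the prior and pays 1/2·22 + 1/2·14 = 18. Off path (the warranty), believing Durable, it pays 22.
Durable: no warranty nets 18; the warranty nets 22 − 5 = 17. Durable stays.
Fragile: no warranty nets 18; the warranty nets 22 − 11 = 11. Fragile stays.
No type deviates, so pooling is sustained.

Yes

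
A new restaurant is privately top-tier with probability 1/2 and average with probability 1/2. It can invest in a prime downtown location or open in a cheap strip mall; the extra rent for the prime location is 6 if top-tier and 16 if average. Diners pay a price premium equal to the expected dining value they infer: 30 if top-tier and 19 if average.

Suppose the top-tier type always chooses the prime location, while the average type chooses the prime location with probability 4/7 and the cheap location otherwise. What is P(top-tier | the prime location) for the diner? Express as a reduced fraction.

7/11

P(the prime location) = (1/2)·1 + (1/2)·(4/7) = 11/14.
By Bayes' rule, P(top-tier | the prime location) = (1/2) / (11/14) = 7/11.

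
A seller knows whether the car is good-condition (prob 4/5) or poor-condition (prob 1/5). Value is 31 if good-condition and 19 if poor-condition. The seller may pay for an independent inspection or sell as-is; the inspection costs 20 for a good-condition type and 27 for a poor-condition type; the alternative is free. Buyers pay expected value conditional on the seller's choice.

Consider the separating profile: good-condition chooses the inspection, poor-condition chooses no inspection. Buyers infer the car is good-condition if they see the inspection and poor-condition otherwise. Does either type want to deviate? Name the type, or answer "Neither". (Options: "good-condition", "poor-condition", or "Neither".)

good-condition

The inspection pays 31; no inspection pays 19.
good-condition: assigned the inspection, nets 31 − 20 = 11; deviating to no inspection nets 19.
poor-condition: assigned no inspection, nets 19; deviating to the inspection nets 31 − 27 = 4.
The good-condition type gains 8 by deviating.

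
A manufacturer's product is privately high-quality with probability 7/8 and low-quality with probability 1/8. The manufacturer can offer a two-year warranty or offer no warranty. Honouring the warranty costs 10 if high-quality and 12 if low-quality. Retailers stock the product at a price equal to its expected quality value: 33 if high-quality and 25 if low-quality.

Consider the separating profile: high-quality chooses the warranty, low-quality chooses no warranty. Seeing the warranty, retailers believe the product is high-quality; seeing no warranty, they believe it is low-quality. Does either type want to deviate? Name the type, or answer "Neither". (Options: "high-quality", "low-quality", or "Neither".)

high-quality

The warranty pays 33; no warranty pays 25.
high-quality: assigned the warranty, nets 33 − 10 = 23; deviating to no warranty nets 25.
low-quality: assigned no warranty, nets 25; deviating to the warranty nets 33 − 12 = 21.
The high-quality type gains 2 by deviating.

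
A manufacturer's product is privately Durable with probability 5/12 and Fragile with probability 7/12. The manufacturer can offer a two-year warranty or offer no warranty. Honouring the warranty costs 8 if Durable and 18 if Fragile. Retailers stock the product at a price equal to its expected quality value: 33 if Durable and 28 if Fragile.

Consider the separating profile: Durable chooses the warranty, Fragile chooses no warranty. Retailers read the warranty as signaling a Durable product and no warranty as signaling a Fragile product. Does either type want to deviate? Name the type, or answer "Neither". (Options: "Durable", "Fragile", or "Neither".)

The warranty pays 33; no warranty pays 28.
Durable: assigned the warranty, nets 33 − 8 = 25; deviating to no warranty nets 28.
Fragile: assigned no warranty, nets 28; deviating to the warranty nets 33 − 18 = 15.
The Durable type gains 3 by deviating.

Durable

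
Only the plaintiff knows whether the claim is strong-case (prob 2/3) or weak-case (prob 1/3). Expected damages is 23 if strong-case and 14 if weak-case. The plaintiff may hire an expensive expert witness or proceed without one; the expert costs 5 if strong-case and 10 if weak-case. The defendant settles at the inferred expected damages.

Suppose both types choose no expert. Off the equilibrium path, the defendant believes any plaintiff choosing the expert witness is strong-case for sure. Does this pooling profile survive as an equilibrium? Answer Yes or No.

On path, the defendant holds the prior and pays 2/3·23 + 1/3·14 = 20. Off path (the expert witness), believing strong-case, it pays 23.
strong-case: no expert nets 20; the expert witness nets 23 − 5 = 18. strong-case stays.
weak-case: no expert nets 20; the expert witness nets 23 − 10 = 13. weak-case stays.
No type deviates, so pooling is sustained.

Yes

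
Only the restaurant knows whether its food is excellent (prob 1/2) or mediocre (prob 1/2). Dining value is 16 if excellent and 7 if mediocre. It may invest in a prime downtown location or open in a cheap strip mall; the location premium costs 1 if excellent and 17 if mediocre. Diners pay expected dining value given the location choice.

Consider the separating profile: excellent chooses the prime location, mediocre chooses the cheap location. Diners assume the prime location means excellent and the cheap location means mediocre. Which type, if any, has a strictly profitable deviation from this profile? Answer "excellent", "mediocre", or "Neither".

Neither

The prime location pays 16; the cheap location pays 7.
excellent: assigned the prime location, nets 16 − 1 = 15; deviating to the cheap location nets 7.
mediocre: assigned the cheap location, nets 7; deviating to the prime location nets 16 − 17 = -1.
Both types strictly prefer their assigned action; no profitable deviation.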